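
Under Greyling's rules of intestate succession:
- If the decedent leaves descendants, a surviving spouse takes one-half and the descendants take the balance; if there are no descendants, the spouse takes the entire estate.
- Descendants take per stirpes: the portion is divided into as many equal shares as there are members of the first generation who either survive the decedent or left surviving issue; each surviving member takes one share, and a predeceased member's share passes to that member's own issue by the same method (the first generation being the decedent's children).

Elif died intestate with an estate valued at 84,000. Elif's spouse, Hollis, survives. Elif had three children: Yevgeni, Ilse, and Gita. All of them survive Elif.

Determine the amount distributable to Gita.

Gita receives 14,000.

Hollis takes one-half of 84,000 = 42,000. The remaining 42,000 passes to the descendants.
The descendants' portion (42,000) is divided into 3 shares of 14,000: Yevgeni, Ilse, and Gita each take 14,000.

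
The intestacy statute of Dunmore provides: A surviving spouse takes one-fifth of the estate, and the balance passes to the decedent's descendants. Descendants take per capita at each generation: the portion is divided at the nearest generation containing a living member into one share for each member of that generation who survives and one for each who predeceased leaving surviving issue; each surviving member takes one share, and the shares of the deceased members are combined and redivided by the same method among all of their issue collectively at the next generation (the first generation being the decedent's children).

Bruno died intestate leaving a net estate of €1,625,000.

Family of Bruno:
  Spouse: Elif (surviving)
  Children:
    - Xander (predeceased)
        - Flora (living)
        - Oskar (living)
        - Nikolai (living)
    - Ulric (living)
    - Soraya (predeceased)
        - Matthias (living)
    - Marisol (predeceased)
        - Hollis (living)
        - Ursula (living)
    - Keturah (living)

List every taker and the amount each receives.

Elif takes one-fifth of €1,625,000 = €325,000. The remaining €1,300,000 passes to the descendants.
The descendants' portion (€1,300,000) is divided at the children's generation into 5 shares of €260,000. Ulric and Keturah each take €260,000. The 3 shares of the deceased (Xander, Soraya, and Marisol) are combined into a pool of €780,000.
That pool (€780,000) is divided at the grandchildren's generation equally among Flora, Oskar, Nikolai, Matthias, Hollis, and Ursula: €130,000 each.

Elif: €325,000; Flora: €130,000; Oskar: €130,000; Nikolai: €130,000; Ulric: €260,000; Matthias: €130,000; Hollis: €130,000; Ursula: €130,000; Keturah: €260,000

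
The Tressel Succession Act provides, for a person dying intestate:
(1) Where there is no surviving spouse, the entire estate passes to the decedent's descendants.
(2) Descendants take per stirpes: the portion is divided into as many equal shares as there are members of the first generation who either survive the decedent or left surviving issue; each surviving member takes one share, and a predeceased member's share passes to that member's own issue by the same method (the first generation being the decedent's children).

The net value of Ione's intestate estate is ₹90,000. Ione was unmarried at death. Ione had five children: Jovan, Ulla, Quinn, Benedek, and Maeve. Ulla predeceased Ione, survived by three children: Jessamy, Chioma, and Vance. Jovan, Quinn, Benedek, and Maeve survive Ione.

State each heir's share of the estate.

Jovan: ₹18,000; Jessamy: ₹6,000; Chioma: ₹6,000; Vance: ₹6,000; Quinn: ₹18,000; Benedek: ₹18,000; Maeve: ₹18,000

The entire ₹90,000 passes to the descendants.
That amount (₹90,000) is divided into 5 shares of ₹18,000: Jovan, Quinn, Benedek, and Maeve each take ₹18,000; Ulla's ₹18,000 share passes to Ulla's issue.
Ulla's share (₹18,000) is divided into 3 shares of ₹6,000: Jessamy, Chioma, and Vance each take ₹6,000.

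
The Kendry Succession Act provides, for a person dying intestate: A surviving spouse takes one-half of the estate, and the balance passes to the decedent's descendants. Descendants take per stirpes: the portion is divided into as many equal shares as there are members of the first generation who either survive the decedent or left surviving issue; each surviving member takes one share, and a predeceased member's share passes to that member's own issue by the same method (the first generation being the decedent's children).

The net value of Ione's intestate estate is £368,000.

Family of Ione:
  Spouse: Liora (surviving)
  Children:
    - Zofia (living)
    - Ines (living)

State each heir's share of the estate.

Liora takes one-half of £368,000 = £184,000. The remaining £184,000 passes to the descendants.
The descendants' portion (£184,000) is divided into 2 shares of £92,000: Zofia and Ines each take £92,000.

Liora: £184,000; Zofia: £92,000; Ines: £92,000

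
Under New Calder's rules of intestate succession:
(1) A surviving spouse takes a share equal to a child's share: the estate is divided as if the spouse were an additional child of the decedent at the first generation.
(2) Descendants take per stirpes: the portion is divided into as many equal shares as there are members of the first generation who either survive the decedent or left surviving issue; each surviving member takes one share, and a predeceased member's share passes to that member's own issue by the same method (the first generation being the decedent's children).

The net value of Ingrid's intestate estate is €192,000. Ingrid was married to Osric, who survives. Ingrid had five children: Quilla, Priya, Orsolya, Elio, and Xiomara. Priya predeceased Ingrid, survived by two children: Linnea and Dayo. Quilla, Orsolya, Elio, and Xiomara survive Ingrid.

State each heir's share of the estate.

Osric: €32,000; Quilla: €32,000; Linnea: €16,000; Dayo: €16,000; Orsolya: €32,000; Elio: €32,000; Xiomara: €32,000

The spouse counts as an additional share at the children's level, so there are 6 primary shares of €32,000. Osric takes one such share (€32,000).
The children's combined portion (€160,000) is divided into 5 shares of €32,000: Quilla, Orsolya, Elio, and Xiomara each take €32,000; Priya's €32,000 share passes to Priya's issue.
Priya's share (€32,000) is divided into 2 shares of €16,000: Linnea and Dayo each take €16,000.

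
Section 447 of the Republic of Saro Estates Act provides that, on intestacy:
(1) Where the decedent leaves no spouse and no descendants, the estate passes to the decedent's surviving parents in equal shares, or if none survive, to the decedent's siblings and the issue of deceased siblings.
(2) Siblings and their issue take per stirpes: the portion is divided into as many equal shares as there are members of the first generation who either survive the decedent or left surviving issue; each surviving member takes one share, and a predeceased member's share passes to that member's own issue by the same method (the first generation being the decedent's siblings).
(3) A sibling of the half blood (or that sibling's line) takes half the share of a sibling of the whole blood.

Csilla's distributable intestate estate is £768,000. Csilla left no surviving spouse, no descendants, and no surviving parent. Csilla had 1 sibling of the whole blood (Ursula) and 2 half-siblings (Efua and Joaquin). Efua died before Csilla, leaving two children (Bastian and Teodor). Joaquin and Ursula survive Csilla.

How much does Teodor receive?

The entire £768,000 passes to the siblings and their issue.
Counting each half-blood sibling's line as half a unit, there are 2 units in £768,000, so one unit is £384,000. Whole-blood lines (Ursula) take £384,000 each; half-blood lines (Efua and Joaquin) take £192,000 each.
Efua's share (£192,000) is divided into 2 shares of £96,000: Bastian and Teodor each take £96,000.

Teodor receives £96,000.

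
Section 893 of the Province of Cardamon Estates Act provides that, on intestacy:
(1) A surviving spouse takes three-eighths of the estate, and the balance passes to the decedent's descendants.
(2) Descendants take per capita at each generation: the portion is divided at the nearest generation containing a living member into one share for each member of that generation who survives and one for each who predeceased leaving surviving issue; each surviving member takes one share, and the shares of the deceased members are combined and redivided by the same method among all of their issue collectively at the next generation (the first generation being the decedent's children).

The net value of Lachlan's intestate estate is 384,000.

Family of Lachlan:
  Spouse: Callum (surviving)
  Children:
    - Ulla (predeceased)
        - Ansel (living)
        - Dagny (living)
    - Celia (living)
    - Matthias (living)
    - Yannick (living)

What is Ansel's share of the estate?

Ansel receives 30,000.

Callum takes three-eighths of 384,000 = 144,000. The remaining 240,000 passes to the descendants.
The descendants' portion (240,000) is divided at the children's generation into 4 shares of 60,000. Celia, Matthias, and Yannick each take 60,000. The remaining share for the deceased Ulla (60,000) is carried to the next generation.
That pool (60,000) is divided at the grandchildren's generation equally among Ansel and Dagny: 30,000 each.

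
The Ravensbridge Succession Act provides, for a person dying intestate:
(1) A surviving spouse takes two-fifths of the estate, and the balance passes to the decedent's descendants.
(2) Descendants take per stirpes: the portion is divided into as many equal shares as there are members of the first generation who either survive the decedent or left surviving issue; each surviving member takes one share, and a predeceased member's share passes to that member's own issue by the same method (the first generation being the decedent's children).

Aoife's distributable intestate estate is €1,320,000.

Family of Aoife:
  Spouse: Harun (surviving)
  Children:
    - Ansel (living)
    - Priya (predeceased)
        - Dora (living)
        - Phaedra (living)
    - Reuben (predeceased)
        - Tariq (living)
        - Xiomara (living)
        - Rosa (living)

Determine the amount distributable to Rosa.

Rosa receives €88,000.

Harun takes two-fifths of €1,320,000 = €528,000. The remaining €792,000 passes to the descendants.
The descendants' portion (€792,000) is divided into 3 shares of €264,000: Ansel takes €264,000; Priya's €264,000 share passes to Priya's issue; Reuben's €264,000 share passes to Reuben's issue.
Priya's share (€264,000) is divided into 2 shares of €132,000: Dora and Phaedra each take €132,000.
Reuben's share (€264,000) is divided into 3 shares of €88,000: Tariq, Xiomara, and Rosa each take €88,000.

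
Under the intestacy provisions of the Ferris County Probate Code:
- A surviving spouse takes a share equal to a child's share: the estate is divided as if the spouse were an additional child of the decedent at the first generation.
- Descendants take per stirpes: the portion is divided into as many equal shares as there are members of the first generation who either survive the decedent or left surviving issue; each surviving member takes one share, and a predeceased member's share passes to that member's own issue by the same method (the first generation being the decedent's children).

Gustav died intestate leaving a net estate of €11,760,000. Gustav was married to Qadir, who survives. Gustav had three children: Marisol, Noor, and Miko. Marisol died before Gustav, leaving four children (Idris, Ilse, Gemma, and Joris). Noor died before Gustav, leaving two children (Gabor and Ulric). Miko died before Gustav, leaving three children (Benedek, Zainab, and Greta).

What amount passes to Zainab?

The spouse counts as an additional share at the children's level, so there are 4 primary shares of €2,940,000. Qadir takes one such share (€2,940,000).
The children's combined portion (€8,820,000) is divided into 3 shares of €2,940,000: Marisol's €2,940,000 share passes to Marisol's issue; Noor's €2,940,000 share passes to Noor's issue; Miko's €2,940,000 share passes to Miko's issue.
Marisol's share (€2,940,000) is divided into 4 shares of €735,000: Idris, Ilse, Gemma, and Joris each take €735,000.
Noor's share (€2,940,000) is divided into 2 shares of €1,470,000: Gabor and Ulric each take €1,470,000.
Miko's share (€2,940,000) is divided into 3 shares of €980,000: Benedek, Zainab, and Greta each take €980,000.

Zainab receives €980,000.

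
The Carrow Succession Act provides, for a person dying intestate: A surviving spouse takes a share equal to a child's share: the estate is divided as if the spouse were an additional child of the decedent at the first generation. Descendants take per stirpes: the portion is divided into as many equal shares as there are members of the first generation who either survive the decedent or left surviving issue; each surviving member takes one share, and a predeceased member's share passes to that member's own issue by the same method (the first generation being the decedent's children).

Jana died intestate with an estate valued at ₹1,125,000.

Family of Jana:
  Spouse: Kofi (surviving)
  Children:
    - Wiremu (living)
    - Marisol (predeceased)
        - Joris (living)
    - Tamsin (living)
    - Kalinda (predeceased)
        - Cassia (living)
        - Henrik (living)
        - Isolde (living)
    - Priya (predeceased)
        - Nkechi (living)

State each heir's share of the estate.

Kofi: ₹187,500; Wiremu: ₹187,500; Joris: ₹187,500; Tamsin: ₹187,500; Cassia: ₹62,500; Henrik: ₹62,500; Isolde: ₹62,500; Nkechi: ₹187,500

The spouse counts as an additional share at the children's level, so there are 6 primary shares of ₹187,500. Kofi takes one such share (₹187,500).
The children's combined portion (₹937,500) is divided into 5 shares of ₹187,500: Wiremu and Tamsin each take ₹187,500; Marisol's ₹187,500 share passes to Marisol's issue; Kalinda's ₹187,500 share passes to Kalinda's issue; Priya's ₹187,500 share passes to Priya's issue.
Marisol's share (₹187,500) passes entirely to Joris.
Kalinda's share (₹187,500) is divided into 3 shares of ₹62,500: Cassia, Henrik, and Isolde each take ₹62,500.
Priya's share (₹187,500) passes entirely to Nkechi.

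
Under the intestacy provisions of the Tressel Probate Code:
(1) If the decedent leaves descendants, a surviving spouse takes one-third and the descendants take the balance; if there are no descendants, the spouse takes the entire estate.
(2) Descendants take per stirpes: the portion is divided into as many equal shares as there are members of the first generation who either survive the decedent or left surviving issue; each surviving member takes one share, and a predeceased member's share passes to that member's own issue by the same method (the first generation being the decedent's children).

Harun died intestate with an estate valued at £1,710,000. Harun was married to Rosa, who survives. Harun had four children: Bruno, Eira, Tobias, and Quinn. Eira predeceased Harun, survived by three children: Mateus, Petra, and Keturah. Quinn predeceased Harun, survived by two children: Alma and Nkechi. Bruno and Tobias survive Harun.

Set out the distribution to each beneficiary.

Rosa takes one-third of £1,710,000 = £570,000. The remaining £1,140,000 passes to the descendants.
The descendants' portion (£1,140,000) is divided into 4 shares of £285,000: Bruno and Tobias each take £285,000; Eira's £285,000 share passes to Eira's issue; Quinn's £285,000 share passes to Quinn's issue.
Eira's share (£285,000) is divided into 3 shares of £95,000: Mateus, Petra, and Keturah each take £95,000.
Quinn's share (£285,000) is divided into 2 shares of £142,500: Alma and Nkechi each take £142,500.

Rosa: £570,000; Bruno: £285,000; Mateus: £95,000; Petra: £95,000; Keturah: £95,000; Tobias: £285,000; Alma: £142,500; Nkechi: £142,500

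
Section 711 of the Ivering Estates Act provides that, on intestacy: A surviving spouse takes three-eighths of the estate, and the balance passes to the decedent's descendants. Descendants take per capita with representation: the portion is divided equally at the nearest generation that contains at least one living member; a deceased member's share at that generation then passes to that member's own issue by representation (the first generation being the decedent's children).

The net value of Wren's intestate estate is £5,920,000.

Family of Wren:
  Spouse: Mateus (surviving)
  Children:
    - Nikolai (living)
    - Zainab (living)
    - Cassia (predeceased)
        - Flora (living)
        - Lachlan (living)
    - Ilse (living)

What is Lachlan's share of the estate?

Lachlan receives £462,500.

Mateus takes three-eighths of £5,920,000 = £2,220,000. The remaining £3,700,000 passes to the descendants.
The descendants' portion (£3,700,000) is divided into 4 shares of £925,000: Nikolai, Zainab, and Ilse each take £925,000; Cassia's £925,000 share passes to Cassia's issue.
Cassia's share (£925,000) is divided into 2 shares of £462,500: Flora and Lachlan each take £462,500.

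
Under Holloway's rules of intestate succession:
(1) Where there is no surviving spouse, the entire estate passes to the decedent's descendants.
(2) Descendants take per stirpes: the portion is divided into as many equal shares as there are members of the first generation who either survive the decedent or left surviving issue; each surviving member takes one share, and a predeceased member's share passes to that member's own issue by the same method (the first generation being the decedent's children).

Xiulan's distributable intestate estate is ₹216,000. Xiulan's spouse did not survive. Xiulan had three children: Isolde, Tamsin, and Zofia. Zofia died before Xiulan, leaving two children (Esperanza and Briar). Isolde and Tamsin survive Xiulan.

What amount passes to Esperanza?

The entire ₹216,000 passes to the descendants.
That amount (₹216,000) is divided into 3 shares of ₹72,000: Isolde and Tamsin each take ₹72,000; Zofia's ₹72,000 share passes to Zofia's issue.
Zofia's share (₹72,000) is divided into 2 shares of ₹36,000: Esperanza and Briar each take ₹36,000.

Esperanza receives ₹36,000.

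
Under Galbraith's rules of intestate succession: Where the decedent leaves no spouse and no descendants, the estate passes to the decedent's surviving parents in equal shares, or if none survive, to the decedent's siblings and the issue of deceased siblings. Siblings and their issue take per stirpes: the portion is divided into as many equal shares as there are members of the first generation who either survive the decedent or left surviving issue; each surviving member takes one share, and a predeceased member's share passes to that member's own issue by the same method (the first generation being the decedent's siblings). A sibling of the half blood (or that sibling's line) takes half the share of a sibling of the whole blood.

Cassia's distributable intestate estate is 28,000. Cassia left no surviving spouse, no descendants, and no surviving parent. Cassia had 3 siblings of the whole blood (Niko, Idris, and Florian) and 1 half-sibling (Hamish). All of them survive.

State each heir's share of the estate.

Niko: 8,000; Idris: 8,000; Hamish: 4,000; Florian: 8,000

The entire 28,000 passes to the siblings and their issue.
Counting each half-blood sibling's line as half a unit, there are 7/2 units in 28,000, so one unit is 8,000. Whole-blood lines (Niko, Idris, and Florian) take 8,000 each; half-blood lines (Hamish) take 4,000 each.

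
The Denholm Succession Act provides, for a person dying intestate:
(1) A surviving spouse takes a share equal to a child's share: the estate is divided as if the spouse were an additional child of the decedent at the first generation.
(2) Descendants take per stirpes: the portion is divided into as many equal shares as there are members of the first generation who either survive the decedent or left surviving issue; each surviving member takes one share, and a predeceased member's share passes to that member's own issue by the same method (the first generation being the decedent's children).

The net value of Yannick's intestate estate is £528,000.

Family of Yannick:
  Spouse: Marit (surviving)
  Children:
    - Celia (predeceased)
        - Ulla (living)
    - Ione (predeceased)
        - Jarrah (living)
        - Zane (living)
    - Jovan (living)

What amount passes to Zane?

The spouse counts as an additional share at the children's level, so there are 4 primary shares of £132,000. Marit takes one such share (£132,000).
The children's combined portion (£396,000) is divided into 3 shares of £132,000: Jovan takes £132,000; Celia's £132,000 share passes to Celia's issue; Ione's £132,000 share passes to Ione's issue.
Celia's share (£132,000) passes entirely to Ulla.
Ione's share (£132,000) is divided into 2 shares of £66,000: Jarrah and Zane each take £66,000.

Zane receives £66,000.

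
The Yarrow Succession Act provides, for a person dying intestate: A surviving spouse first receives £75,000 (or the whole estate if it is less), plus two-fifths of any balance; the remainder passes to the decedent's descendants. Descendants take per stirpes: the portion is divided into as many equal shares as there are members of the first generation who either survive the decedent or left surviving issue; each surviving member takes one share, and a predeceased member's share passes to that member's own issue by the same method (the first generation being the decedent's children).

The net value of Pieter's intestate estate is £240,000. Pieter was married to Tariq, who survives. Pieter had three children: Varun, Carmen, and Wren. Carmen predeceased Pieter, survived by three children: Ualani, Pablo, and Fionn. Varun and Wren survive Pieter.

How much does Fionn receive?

Tariq first takes £75,000, leaving a balance of £165,000. Tariq then takes two-fifths of the balance (£66,000), for a total of £141,000. The remaining £99,000 passes to the descendants.
The descendants' portion (£99,000) is divided into 3 shares of £33,000: Varun and Wren each take £33,000; Carmen's £33,000 share passes to Carmen's issue.
Carmen's share (£33,000) is divided into 3 shares of £11,000: Ualani, Pablo, and Fionn each take £11,000.

Fionn receives £11,000.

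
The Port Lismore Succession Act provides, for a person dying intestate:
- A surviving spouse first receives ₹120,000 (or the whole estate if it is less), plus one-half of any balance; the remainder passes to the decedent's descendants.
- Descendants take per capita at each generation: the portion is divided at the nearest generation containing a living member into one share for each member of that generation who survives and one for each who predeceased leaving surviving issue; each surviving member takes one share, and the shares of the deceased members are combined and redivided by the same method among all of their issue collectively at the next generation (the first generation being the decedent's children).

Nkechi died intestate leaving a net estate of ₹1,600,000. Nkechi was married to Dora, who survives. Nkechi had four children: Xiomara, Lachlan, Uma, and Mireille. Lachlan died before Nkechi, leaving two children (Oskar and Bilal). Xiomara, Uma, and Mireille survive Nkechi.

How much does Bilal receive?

Bilal receives ₹92,500.

Dora first takes ₹120,000, leaving a balance of ₹1,480,000. Dora then takes one-half of the balance (₹740,000), for a total of ₹860,000. The remaining ₹740,000 passes to the descendants.
The descendants' portion (₹740,000) is divided at the children's generation into 4 shares of ₹185,000. Xiomara, Uma, and Mireille each take ₹185,000. The remaining share for the deceased Lachlan (₹185,000) is carried to the next generation.
That pool (₹185,000) is divided at the grandchildren's generation equally among Oskar and Bilal: ₹92,500 each.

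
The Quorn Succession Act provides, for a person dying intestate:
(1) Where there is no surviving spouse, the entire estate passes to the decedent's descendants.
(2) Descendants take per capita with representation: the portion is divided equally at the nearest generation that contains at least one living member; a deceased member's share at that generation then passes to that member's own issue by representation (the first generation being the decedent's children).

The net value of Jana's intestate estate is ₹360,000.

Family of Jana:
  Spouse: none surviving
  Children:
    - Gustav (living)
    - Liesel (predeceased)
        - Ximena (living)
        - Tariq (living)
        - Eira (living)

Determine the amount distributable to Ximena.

The entire ₹360,000 passes to the descendants.
That amount (₹360,000) is divided into 2 shares of ₹180,000: Gustav takes ₹180,000; Liesel's ₹180,000 share passes to Liesel's issue.
Liesel's share (₹180,000) is divided into 3 shares of ₹60,000: Ximena, Tariq, and Eira each take ₹60,000.

Ximena receives ₹60,000.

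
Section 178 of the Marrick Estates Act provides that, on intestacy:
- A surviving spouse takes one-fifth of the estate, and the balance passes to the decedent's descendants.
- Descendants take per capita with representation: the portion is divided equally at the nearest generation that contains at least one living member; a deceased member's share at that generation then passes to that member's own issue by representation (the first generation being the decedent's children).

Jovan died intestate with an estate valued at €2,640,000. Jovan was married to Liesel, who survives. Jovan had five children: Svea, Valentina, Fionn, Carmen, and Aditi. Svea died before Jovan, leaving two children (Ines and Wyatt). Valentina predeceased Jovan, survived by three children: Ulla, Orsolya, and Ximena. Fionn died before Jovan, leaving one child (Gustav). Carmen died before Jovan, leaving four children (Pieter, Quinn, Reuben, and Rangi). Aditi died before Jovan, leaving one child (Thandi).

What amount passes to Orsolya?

Orsolya receives €192,000.

Liesel takes one-fifth of €2,640,000 = €528,000. The remaining €2,112,000 passes to the descendants.
No child survives, so the initial division is made at the grandchildren's generation.
The descendants' portion (€2,112,000) is divided into 11 shares of €192,000: Ines, Wyatt, Ulla, Orsolya, Ximena, Gustav, Pieter, Quinn, Reuben, Rangi, and Thandi each take €192,000.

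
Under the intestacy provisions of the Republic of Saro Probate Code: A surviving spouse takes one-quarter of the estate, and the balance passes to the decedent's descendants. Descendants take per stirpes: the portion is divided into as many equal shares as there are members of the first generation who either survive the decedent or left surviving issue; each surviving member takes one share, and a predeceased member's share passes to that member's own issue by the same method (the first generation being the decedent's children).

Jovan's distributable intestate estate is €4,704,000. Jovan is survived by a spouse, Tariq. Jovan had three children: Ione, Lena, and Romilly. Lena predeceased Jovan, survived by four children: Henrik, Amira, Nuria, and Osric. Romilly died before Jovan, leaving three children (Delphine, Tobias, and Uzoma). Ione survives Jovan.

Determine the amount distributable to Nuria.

Nuria receives €294,000.

Tariq takes one-quarter of €4,704,000 = €1,176,000. The remaining €3,528,000 passes to the descendants.
The descendants' portion (€3,528,000) is divided into 3 shares of €1,176,000: Ione takes €1,176,000; Lena's €1,176,000 share passes to Lena's issue; Romilly's €1,176,000 share passes to Romilly's issue.
Lena's share (€1,176,000) is divided into 4 shares of €294,000: Henrik, Amira, Nuria, and Osric each take €294,000.
Romilly's share (€1,176,000) is divided into 3 shares of €392,000: Delphine, Tobias, and Uzoma each take €392,000.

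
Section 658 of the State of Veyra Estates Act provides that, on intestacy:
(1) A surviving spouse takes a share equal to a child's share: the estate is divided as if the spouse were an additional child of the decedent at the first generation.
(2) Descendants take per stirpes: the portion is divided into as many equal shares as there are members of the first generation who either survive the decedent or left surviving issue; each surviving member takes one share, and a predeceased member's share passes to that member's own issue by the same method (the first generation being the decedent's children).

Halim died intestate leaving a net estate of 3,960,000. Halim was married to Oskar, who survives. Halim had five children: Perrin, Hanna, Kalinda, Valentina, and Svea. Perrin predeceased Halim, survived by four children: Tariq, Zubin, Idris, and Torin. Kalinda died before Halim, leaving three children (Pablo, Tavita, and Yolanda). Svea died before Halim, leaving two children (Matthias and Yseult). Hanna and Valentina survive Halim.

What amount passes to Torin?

The spouse counts as an additional share at the children's level, so there are 6 primary shares of 660,000. Oskar takes one such share (660,000).
The children's combined portion (3,300,000) is divided into 5 shares of 660,000: Hanna and Valentina each take 660,000; Perrin's 660,000 share passes to Perrin's issue; Kalinda's 660,000 share passes to Kalinda's issue; Svea's 660,000 share passes to Svea's issue.
Perrin's share (660,000) is divided into 4 shares of 165,000: Tariq, Zubin, Idris, and Torin each take 165,000.
Kalinda's share (660,000) is divided into 3 shares of 220,000: Pablo, Tavita, and Yolanda each take 220,000.
Svea's share (660,000) is divided into 2 shares of 330,000: Matthias and Yseult each take 330,000.

Torin receives 165,000.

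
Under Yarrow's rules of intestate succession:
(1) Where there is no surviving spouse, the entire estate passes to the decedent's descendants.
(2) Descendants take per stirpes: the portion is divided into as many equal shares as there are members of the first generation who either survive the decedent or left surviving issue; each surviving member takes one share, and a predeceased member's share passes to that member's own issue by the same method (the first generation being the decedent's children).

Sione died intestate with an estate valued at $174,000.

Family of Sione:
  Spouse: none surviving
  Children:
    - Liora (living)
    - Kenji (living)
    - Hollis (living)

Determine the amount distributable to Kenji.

The entire $174,000 passes to the descendants.
That amount ($174,000) is divided into 3 shares of $58,000: Liora, Kenji, and Hollis each take $58,000.

Kenji receives $58,000.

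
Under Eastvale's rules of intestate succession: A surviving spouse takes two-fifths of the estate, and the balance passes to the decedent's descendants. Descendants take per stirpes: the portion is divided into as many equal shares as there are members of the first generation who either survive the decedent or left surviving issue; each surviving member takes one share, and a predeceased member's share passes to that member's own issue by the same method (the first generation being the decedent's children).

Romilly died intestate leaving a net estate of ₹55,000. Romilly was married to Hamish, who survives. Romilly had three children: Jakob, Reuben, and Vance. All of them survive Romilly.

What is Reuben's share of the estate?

Reuben receives ₹11,000.

Hamish takes two-fifths of ₹55,000 = ₹22,000. The remaining ₹33,000 passes to the descendants.
The descendants' portion (₹33,000) is divided into 3 shares of ₹11,000: Jakob, Reuben, and Vance each take ₹11,000.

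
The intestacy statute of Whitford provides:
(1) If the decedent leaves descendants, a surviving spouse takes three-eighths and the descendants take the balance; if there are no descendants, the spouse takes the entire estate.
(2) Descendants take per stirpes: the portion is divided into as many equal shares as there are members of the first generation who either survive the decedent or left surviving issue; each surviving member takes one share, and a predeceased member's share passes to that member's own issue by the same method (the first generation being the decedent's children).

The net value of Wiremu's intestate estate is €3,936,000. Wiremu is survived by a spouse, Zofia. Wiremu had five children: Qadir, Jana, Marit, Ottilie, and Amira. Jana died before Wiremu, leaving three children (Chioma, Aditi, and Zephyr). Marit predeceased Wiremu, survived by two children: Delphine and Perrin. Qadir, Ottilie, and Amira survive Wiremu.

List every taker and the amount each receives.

Zofia takes three-eighths of €3,936,000 = €1,476,000. The remaining €2,460,000 passes to the descendants.
The descendants' portion (€2,460,000) is divided into 5 shares of €492,000: Qadir, Ottilie, and Amira each take €492,000; Jana's €492,000 share passes to Jana's issue; Marit's €492,000 share passes to Marit's issue.
Jana's share (€492,000) is divided into 3 shares of €164,000: Chioma, Aditi, and Zephyr each take €164,000.
Marit's share (€492,000) is divided into 2 shares of €246,000: Delphine and Perrin each take €246,000.

Zofia: €1,476,000; Qadir: €492,000; Chioma: €164,000; Aditi: €164,000; Zephyr: €164,000; Delphine: €246,000; Perrin: €246,000; Ottilie: €492,000; Amira: €492,000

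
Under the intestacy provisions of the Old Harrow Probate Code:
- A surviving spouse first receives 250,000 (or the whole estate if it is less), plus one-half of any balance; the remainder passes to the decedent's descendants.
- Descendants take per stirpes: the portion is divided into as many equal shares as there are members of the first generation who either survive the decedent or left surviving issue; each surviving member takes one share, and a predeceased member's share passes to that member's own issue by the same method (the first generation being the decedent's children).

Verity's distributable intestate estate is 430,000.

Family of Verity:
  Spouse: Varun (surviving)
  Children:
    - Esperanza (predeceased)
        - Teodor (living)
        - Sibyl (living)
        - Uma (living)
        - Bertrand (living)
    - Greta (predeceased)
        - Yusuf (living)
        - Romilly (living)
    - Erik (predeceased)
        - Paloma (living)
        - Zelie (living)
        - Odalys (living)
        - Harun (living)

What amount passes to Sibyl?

Varun first takes 250,000, leaving a balance of 180,000. Varun then takes one-half of the balance (90,000), for a total of 340,000. The remaining 90,000 passes to the descendants.
The descendants' portion (90,000) is divided into 3 shares of 30,000: Esperanza's 30,000 share passes to Esperanza's issue; Greta's 30,000 share passes to Greta's issue; Erik's 30,000 share passes to Erik's issue.
Esperanza's share (30,000) is divided into 4 shares of 7,500: Teodor, Sibyl, Uma, and Bertrand each take 7,500.
Greta's share (30,000) is divided into 2 shares of 15,000: Yusuf and Romilly each take 15,000.
Erik's share (30,000) is divided into 4 shares of 7,500: Paloma, Zelie, Odalys, and Harun each take 7,500.

Sibyl receives 7,500.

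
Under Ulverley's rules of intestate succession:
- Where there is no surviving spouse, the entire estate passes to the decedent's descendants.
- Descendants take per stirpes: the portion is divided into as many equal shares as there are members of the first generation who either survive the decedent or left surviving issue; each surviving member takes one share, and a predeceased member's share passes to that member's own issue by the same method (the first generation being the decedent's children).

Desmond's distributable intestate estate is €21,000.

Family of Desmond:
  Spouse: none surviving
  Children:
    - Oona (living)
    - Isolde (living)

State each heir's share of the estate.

Oona: €10,500; Isolde: €10,500

The entire €21,000 passes to the descendants.
That amount (€21,000) is divided into 2 shares of €10,500: Oona and Isolde each take €10,500.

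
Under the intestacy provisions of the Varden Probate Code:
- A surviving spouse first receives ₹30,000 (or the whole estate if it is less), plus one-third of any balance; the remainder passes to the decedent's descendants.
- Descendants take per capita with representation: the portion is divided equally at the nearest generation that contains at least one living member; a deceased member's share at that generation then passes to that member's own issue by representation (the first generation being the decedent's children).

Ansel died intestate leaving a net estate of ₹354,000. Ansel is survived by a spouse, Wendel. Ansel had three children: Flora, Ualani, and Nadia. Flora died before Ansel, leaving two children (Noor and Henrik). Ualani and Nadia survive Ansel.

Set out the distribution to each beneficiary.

Wendel: ₹138,000; Noor: ₹36,000; Henrik: ₹36,000; Ualani: ₹72,000; Nadia: ₹72,000

Wendel first takes ₹30,000, leaving a balance of ₹324,000. Wendel then takes one-third of the balance (₹108,000), for a total of ₹138,000. The remaining ₹216,000 passes to the descendants.
The descendants' portion (₹216,000) is divided into 3 shares of ₹72,000: Ualani and Nadia each take ₹72,000; Flora's ₹72,000 share passes to Flora's issue.
Flora's share (₹72,000) is divided into 2 shares of ₹36,000: Noor and Henrik each take ₹36,000.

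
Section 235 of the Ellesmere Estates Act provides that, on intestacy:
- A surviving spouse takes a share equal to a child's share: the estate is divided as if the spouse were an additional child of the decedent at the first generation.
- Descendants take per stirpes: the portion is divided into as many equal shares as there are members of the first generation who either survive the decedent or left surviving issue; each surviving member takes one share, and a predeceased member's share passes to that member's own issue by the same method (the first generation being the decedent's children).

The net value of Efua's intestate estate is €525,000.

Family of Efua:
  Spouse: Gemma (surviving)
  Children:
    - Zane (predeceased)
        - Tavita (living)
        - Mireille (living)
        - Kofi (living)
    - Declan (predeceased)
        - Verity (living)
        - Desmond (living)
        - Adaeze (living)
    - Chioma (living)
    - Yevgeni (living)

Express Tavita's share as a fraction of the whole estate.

Tavita receives 1/15 of the estate.

The spouse counts as an additional share at the children's level, so there are 5 primary shares of €105,000. Gemma takes one such share (€105,000).
The children's combined portion (€420,000) is divided into 4 shares of €105,000: Chioma and Yevgeni each take €105,000; Zane's €105,000 share passes to Zane's issue; Declan's €105,000 share passes to Declan's issue.
Zane's share (€105,000) is divided into 3 shares of €35,000: Tavita, Mireille, and Kofi each take €35,000.
Declan's share (€105,000) is divided into 3 shares of €35,000: Verity, Desmond, and Adaeze each take €35,000.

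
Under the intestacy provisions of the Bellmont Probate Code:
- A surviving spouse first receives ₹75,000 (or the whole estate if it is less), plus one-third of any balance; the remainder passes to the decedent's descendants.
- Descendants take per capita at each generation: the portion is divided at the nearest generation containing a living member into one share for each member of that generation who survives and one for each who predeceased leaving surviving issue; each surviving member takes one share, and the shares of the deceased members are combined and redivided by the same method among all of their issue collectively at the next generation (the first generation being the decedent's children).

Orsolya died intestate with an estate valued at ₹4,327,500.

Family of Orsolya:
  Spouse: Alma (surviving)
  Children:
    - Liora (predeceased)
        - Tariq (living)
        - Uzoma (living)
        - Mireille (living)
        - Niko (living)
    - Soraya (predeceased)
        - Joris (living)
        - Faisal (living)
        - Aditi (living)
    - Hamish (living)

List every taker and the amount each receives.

Alma first takes ₹75,000, leaving a balance of ₹4,252,500. Alma then takes one-third of the balance (₹1,417,500), for a total of ₹1,492,500. The remaining ₹2,835,000 passes to the descendants.
The descendants' portion (₹2,835,000) is divided at the children's generation into 3 shares of ₹945,000. Hamish takes ₹945,000. The 2 shares of the deceased (Liora and Soraya) are combined into a pool of ₹1,890,000.
That pool (₹1,890,000) is divided at the grandchildren's generation equally among Tariq, Uzoma, Mireille, Niko, Joris, Faisal, and Aditi: ₹270,000 each.

Alma: ₹1,492,500; Tariq: ₹270,000; Uzoma: ₹270,000; Mireille: ₹270,000; Niko: ₹270,000; Joris: ₹270,000; Faisal: ₹270,000; Aditi: ₹270,000; Hamish: ₹945,000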